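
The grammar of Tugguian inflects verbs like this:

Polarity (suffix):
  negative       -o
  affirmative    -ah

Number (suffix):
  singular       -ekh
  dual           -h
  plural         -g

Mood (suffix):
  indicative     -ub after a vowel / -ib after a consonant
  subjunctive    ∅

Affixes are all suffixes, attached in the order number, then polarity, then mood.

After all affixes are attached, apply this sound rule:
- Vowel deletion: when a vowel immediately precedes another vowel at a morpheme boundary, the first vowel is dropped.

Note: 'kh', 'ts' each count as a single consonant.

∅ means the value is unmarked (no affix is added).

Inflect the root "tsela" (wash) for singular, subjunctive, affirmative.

Attach number singular -ekh → tselaekh.
Attach polarity affirmative -ah → tselaekhah.
mood = subjunctive: zero marking, form stays tselaekhah.
Apply vowel deletion: tselaekhah → tselekhah.

tselekhah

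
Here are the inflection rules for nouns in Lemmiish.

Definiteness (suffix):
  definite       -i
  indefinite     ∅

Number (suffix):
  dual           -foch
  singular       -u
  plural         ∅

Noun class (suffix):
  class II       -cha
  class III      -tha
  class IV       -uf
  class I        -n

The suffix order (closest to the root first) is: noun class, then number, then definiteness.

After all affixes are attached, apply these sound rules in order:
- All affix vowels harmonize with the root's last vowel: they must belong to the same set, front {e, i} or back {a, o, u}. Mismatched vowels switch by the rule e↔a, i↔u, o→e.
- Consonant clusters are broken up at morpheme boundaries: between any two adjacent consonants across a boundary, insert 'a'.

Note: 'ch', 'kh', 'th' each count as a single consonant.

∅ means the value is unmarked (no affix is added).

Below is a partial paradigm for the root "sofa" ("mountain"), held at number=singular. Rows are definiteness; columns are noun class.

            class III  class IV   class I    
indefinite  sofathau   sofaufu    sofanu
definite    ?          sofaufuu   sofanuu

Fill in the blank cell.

Attach noun class class III -tha → sofatha.
Attach number singular -u → sofathau.
Attach definiteness definite -i → sofathaui.
Apply vowel harmony: sofathaui → sofathauu.
Epenthesis: no change.

sofathauu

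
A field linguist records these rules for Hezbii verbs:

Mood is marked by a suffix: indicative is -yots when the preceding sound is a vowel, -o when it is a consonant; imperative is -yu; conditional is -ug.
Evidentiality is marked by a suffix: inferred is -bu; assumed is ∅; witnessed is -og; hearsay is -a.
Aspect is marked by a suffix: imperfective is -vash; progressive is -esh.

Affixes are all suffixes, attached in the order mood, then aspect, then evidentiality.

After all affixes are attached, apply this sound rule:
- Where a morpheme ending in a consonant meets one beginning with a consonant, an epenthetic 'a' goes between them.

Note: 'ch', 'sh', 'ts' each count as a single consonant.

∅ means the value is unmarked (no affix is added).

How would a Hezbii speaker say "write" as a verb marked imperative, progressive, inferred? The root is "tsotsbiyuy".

tsotsbiyuyayueshabu

Attach mood imperative -yu → tsotsbiyuyyu.
Attach aspect progressive -esh → tsotsbiyuyyuesh.
Attach evidentiality inferred -bu → tsotsbiyuyyueshbu.
Apply epenthesis: tsotsbiyuyyueshbu → tsotsbiyuyayueshabu.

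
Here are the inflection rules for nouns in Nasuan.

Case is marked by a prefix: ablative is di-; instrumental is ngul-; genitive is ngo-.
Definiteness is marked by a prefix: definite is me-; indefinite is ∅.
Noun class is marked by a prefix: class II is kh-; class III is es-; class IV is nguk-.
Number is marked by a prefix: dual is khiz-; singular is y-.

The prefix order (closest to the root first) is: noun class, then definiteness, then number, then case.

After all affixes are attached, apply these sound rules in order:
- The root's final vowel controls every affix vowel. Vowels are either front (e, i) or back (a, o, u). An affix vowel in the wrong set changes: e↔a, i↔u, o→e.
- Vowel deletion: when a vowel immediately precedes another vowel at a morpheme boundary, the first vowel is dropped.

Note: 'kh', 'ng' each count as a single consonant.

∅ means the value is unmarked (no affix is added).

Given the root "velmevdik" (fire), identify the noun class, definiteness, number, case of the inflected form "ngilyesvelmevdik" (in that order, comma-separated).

Segment: ngul-y-es-velmevdik.
noun class: es- → class III.
definiteness: ∅ → indefinite.
number: y- → singular.
case: ngul- → instrumental.

class III, indefinite, singular, instrumental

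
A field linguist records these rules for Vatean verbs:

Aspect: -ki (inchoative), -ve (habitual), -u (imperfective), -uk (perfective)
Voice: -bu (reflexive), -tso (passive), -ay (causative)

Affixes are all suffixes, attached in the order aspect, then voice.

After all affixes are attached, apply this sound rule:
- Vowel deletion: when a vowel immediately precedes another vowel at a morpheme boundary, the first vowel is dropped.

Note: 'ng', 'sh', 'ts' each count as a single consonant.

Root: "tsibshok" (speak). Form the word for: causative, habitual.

tsibshokvay

Attach aspect habitual -ve → tsibshokve.
Attach voice causative -ay → tsibshokveay.
Apply vowel deletion: tsibshokveay → tsibshokvay.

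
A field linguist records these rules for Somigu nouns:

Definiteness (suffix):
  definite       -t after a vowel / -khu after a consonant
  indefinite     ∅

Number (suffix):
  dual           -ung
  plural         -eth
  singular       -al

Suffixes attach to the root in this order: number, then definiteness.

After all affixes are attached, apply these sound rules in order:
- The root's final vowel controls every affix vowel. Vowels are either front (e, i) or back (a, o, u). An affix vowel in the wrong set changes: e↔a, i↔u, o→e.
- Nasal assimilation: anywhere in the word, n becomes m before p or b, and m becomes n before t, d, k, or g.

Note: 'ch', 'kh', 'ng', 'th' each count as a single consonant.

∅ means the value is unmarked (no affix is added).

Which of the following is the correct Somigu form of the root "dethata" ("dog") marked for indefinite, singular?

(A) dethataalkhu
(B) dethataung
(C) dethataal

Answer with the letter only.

Attach number singular -al → dethataal.
definiteness = indefinite: zero marking, form stays dethataal.
Vowel harmony: no change.
Nasal assimilation: no change.
So the correct form is dethataal, option (C).
(B) dethataung is wrong: it uses dual instead of singular for number.
(A) dethataalkhu is wrong: it uses definite instead of indefinite for definiteness.

C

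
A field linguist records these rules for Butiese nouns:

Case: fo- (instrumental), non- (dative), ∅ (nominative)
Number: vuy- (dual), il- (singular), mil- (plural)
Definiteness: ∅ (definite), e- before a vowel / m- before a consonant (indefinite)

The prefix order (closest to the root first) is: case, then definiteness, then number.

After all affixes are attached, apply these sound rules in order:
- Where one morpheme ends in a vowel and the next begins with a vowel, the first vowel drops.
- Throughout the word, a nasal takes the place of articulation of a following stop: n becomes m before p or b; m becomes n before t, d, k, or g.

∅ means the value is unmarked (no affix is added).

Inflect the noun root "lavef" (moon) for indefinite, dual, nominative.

vuymlavef

case = nominative: zero marking, form stays lavef.
Attach definiteness indefinite m- (before consonant 'l') → mlavef.
Attach number dual vuy- → vuymlavef.
Vowel deletion: no change.
Nasal assimilation: no change.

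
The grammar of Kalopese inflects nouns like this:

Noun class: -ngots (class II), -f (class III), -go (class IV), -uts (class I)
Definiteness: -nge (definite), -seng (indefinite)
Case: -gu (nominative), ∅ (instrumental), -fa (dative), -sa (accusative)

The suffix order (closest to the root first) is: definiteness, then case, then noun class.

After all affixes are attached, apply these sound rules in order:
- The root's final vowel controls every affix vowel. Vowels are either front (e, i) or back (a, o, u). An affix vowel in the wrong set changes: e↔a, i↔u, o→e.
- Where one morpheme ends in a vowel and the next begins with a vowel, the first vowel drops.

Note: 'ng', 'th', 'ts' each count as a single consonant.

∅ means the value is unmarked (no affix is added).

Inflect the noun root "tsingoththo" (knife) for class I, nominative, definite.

Attach definiteness definite -nge → tsingoththonge.
Attach case nominative -gu → tsingoththongegu.
Attach noun class class I -uts → tsingoththongeguuts.
Apply vowel harmony: tsingoththongeguuts → tsingoththongaguuts.
Apply vowel deletion: tsingoththongaguuts → tsingoththongaguts.

tsingoththongaguts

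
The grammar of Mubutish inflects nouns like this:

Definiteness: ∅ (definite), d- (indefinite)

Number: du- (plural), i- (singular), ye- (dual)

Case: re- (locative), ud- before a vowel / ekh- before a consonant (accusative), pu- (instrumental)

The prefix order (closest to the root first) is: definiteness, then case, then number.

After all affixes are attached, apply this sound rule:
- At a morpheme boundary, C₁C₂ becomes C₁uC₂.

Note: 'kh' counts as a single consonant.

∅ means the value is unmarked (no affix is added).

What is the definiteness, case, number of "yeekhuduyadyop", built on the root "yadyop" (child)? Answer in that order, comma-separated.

Segment: ye-ekh-d-yadyop.
definiteness: d- → indefinite.
case: ud/ekh- → accusative.
number: ye- → dual.

indefinite, accusative, dual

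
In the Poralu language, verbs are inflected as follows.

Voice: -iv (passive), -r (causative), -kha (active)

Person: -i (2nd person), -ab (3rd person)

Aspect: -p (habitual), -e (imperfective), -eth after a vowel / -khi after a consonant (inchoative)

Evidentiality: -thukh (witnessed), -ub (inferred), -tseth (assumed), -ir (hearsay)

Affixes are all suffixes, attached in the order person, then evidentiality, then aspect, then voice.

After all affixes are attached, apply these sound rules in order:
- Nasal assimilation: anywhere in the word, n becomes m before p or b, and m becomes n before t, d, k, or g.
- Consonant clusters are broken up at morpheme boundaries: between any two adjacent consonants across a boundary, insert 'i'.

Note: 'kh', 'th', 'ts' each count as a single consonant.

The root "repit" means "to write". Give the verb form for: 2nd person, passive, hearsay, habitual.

Attach person 2nd person -i → repiti.
Attach evidentiality hearsay -ir → repitiir.
Attach aspect habitual -p → repitiirp.
Attach voice passive -iv → repitiirpiv.
Nasal assimilation: no change.
Apply epenthesis: repitiirpiv → repitiiripiv.

repitiiripiv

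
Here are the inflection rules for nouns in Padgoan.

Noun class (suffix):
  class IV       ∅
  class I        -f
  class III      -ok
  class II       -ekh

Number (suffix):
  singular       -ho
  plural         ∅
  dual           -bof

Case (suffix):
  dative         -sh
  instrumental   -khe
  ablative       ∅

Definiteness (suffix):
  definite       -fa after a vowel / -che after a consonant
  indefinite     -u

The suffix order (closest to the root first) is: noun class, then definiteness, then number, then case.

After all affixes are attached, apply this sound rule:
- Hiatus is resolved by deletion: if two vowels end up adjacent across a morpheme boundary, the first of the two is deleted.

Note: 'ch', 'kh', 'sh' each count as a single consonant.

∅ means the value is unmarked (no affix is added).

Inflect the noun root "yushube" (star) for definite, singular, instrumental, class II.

Attach noun class class II -ekh → yushubeekh.
Attach definiteness definite -che (after consonant 'kh') → yushubeekhche.
Attach number singular -ho → yushubeekhcheho.
Attach case instrumental -khe → yushubeekhchehokhe.
Apply vowel deletion: yushubeekhchehokhe → yushubekhchehokhe.

yushubekhchehokhe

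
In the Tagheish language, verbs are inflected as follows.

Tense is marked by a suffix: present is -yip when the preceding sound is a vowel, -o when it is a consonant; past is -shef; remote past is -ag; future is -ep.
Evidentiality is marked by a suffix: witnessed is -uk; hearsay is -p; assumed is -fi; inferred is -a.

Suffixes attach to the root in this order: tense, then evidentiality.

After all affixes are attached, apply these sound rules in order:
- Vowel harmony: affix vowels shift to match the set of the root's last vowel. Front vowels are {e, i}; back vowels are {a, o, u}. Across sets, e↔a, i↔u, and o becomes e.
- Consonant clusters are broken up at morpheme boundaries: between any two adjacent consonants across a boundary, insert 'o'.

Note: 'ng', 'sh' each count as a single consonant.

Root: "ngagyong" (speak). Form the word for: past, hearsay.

ngagyongoshafop

Attach tense past -shef → ngagyongshef.
Attach evidentiality hearsay -p → ngagyongshefp.
Apply vowel harmony: ngagyongshefp → ngagyongshafp.
Apply epenthesis: ngagyongshafp → ngagyongoshafop.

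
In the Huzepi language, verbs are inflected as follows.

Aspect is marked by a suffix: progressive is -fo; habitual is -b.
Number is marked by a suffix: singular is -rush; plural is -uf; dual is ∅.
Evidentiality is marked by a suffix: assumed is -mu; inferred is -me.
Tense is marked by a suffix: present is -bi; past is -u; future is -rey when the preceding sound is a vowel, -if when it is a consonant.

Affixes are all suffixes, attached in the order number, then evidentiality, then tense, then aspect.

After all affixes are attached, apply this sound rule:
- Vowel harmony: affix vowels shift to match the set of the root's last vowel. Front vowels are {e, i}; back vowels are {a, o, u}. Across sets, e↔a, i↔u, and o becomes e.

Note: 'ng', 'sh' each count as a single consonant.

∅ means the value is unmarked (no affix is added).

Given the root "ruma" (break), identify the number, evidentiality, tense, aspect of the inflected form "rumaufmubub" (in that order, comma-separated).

plural, assumed, present, habitual

Segment: ruma-uf-mu-bi-b.
number: -uf → plural.
evidentiality: -mu → assumed.
tense: -bi → present.
aspect: -b → habitual.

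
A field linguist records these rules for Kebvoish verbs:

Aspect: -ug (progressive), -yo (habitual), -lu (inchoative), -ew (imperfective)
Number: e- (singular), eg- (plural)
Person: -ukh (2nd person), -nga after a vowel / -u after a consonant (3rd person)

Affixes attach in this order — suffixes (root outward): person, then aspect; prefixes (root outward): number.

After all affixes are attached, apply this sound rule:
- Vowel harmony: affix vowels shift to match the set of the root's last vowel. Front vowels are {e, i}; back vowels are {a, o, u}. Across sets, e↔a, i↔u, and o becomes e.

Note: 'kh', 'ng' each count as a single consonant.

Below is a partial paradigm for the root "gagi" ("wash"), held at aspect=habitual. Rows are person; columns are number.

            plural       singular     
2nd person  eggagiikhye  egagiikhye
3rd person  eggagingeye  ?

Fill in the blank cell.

egagingeye

Attach person 3rd person -nga (after vowel 'i') → gaginga.
Attach aspect habitual -yo → gagingayo.
Attach number singular e- → egagingayo.
Apply vowel harmony: egagingayo → egagingeye.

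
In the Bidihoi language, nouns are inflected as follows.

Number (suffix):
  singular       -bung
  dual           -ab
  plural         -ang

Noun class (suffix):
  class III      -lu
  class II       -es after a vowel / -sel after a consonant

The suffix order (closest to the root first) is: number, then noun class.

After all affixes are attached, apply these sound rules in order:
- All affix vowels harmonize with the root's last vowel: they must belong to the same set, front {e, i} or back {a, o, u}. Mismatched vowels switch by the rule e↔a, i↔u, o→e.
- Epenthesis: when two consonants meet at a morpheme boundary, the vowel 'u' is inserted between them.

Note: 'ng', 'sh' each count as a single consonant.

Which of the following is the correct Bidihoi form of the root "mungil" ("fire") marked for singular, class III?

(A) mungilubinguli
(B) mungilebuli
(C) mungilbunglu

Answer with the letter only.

A

Attach number singular -bung → mungilbung.
Attach noun class class III -lu → mungilbunglu.
Apply vowel harmony: mungilbunglu → mungilbingli.
Apply epenthesis: mungilbingli → mungilubinguli.
So the correct form is mungilubinguli, option (A).
(B) mungilebuli is wrong: it uses dual instead of singular for number.
(C) mungilbunglu is wrong: it fails to apply the sound rule(s).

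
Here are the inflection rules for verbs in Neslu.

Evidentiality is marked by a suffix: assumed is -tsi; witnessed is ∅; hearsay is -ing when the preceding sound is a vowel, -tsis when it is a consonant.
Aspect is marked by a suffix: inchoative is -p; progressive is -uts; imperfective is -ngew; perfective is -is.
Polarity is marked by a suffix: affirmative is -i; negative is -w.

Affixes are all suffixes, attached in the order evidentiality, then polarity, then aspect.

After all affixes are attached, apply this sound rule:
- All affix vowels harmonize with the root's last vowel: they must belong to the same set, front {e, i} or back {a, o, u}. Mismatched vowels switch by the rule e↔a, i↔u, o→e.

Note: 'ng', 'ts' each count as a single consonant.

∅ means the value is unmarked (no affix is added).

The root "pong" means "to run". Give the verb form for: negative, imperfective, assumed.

Attach evidentiality assumed -tsi → pongtsi.
Attach polarity negative -w → pongtsiw.
Attach aspect imperfective -ngew → pongtsiwngew.
Apply vowel harmony: pongtsiwngew → pongtsuwngaw.

pongtsuwngaw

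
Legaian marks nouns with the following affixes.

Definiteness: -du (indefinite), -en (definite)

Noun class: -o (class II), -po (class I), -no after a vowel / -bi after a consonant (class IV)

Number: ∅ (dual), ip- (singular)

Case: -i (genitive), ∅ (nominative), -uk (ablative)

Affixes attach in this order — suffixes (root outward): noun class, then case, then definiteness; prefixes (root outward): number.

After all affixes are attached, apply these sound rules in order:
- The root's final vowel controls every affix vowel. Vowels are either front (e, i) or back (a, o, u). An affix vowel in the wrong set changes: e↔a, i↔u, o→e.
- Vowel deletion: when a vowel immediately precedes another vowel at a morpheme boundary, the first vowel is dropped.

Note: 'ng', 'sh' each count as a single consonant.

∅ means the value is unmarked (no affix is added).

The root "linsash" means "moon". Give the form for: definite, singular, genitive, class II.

Attach noun class class II -o → linsasho.
Attach case genitive -i → linsashoi.
Attach definiteness definite -en → linsashoien.
Attach number singular ip- → iplinsashoien.
Apply vowel harmony: iplinsashoien → uplinsashouan.
Apply vowel deletion: uplinsashouan → uplinsashan.

uplinsashan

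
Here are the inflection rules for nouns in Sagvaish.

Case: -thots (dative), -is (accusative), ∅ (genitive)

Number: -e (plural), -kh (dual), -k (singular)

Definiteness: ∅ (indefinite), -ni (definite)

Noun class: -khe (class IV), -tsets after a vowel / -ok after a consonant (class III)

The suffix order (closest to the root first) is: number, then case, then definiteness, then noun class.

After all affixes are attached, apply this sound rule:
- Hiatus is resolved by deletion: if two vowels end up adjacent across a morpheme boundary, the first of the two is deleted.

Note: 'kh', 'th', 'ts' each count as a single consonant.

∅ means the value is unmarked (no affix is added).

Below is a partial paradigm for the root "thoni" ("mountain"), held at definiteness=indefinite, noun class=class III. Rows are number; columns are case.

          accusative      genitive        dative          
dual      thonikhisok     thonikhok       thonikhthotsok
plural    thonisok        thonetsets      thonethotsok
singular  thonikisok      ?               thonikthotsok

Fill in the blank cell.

Attach number singular -k → thonik.
case = genitive: zero marking, form stays thonik.
definiteness = indefinite: zero marking, form stays thonik.
Attach noun class class III -ok (after consonant 'k') → thonikok.
Vowel deletion: no change.

thonikok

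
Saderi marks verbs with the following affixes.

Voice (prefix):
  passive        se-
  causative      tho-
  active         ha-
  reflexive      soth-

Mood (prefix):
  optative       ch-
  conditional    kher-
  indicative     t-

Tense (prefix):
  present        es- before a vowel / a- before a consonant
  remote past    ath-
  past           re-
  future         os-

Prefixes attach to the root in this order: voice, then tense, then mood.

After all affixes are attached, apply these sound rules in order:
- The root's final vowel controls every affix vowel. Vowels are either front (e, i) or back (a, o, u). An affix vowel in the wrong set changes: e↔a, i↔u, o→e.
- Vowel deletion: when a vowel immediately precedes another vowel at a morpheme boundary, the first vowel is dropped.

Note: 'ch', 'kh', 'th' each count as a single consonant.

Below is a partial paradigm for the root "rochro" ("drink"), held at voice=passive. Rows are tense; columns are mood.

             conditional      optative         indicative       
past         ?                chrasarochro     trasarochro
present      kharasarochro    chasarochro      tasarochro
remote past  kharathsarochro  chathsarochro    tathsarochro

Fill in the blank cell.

kharrasarochro

Attach voice passive se- → serochro.
Attach tense past re- → reserochro.
Attach mood conditional kher- → kherreserochro.
Apply vowel harmony: kherreserochro → kharrasarochro.
Vowel deletion: no change.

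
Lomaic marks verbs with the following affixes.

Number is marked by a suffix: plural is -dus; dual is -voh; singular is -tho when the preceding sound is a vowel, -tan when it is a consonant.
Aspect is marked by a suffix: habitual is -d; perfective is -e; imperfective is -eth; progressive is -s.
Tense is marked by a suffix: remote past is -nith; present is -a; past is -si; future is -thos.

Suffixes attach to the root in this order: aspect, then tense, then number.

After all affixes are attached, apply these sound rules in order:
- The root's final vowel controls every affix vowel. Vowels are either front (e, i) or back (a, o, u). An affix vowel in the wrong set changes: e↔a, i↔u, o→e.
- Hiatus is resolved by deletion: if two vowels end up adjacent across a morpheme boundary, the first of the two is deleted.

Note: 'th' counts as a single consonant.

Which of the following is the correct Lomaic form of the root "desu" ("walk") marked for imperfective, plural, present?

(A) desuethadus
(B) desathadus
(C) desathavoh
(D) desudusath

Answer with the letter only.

Attach aspect imperfective -eth → desueth.
Attach tense present -a → desuetha.
Attach number plural -dus → desuethadus.
Apply vowel harmony: desuethadus → desuathadus.
Apply vowel deletion: desuathadus → desathadus.
So the correct form is desathadus, option (B).
(D) desudusath is wrong: it has the affixes in the wrong order.
(C) desathavoh is wrong: it uses dual instead of plural for number.
(A) desuethadus is wrong: it fails to apply the sound rule(s).

B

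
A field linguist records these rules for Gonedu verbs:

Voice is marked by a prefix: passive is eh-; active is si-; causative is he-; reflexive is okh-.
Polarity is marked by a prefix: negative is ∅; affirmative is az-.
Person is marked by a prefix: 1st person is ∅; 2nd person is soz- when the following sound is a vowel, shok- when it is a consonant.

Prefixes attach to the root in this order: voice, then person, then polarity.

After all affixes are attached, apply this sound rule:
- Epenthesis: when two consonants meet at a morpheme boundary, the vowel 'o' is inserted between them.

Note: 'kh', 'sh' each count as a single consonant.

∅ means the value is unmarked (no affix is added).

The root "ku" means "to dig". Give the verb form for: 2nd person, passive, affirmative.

Attach voice passive eh- → ehku.
Attach person 2nd person soz- (before vowel 'e') → sozehku.
Attach polarity affirmative az- → azsozehku.
Apply epenthesis: azsozehku → azosozehoku.

azosozehoku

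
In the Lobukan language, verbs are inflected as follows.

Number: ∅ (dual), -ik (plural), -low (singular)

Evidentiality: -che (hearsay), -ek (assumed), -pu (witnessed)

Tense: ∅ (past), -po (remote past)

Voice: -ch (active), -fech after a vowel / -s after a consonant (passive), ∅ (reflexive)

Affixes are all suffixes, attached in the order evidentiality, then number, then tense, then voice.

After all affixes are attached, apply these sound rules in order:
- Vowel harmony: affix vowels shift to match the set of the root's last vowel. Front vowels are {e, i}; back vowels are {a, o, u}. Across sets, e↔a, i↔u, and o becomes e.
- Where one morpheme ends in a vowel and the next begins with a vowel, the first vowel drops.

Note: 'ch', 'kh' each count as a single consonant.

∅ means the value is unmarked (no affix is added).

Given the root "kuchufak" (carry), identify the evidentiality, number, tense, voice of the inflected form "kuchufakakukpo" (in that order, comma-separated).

Segment: kuchufak-ek-ik-po.
evidentiality: -ek → assumed.
number: -ik → plural.
tense: -po → remote past.
voice: ∅ → reflexive.

assumed, plural, remote past, reflexive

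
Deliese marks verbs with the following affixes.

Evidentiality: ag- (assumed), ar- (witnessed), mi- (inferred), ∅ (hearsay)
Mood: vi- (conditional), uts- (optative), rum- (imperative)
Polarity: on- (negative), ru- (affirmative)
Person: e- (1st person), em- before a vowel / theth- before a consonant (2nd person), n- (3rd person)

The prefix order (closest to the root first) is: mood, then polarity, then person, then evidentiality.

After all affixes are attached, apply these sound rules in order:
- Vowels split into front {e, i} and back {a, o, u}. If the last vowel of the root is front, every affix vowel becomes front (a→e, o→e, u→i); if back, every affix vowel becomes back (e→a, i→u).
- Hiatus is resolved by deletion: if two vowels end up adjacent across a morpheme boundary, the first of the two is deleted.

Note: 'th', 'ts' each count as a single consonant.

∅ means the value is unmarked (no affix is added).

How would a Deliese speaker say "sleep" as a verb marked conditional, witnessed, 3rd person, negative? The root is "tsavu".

Attach mood conditional vi- → vitsavu.
Attach polarity negative on- → onvitsavu.
Attach person 3rd person n- → nonvitsavu.
Attach evidentiality witnessed ar- → arnonvitsavu.
Apply vowel harmony: arnonvitsavu → arnonvutsavu.
Vowel deletion: no change.

arnonvutsavu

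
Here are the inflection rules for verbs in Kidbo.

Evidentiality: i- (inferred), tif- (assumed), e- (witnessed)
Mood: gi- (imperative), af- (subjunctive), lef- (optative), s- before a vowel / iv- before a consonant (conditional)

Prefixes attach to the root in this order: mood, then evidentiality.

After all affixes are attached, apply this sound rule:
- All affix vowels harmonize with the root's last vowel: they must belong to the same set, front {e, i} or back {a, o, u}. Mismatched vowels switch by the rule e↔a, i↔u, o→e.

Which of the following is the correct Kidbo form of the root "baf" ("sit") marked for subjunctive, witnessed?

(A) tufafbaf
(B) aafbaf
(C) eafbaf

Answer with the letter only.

Attach mood subjunctive af- → afbaf.
Attach evidentiality witnessed e- → eafbaf.
Apply vowel harmony: eafbaf → aafbaf.
So the correct form is aafbaf, option (B).
(C) eafbaf is wrong: it fails to apply the sound rule(s).
(A) tufafbaf is wrong: it uses assumed instead of witnessed for evidentiality.

B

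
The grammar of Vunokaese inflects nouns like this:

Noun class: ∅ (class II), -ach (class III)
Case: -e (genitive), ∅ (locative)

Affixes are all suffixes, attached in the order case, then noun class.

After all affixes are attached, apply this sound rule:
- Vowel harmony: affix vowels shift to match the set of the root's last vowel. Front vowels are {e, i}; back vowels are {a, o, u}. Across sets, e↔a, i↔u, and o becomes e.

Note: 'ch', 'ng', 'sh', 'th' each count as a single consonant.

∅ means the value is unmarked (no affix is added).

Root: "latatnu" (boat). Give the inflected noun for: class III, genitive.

latatnuaach

Attach case genitive -e → latatnue.
Attach noun class class III -ach → latatnueach.
Apply vowel harmony: latatnueach → latatnuaach.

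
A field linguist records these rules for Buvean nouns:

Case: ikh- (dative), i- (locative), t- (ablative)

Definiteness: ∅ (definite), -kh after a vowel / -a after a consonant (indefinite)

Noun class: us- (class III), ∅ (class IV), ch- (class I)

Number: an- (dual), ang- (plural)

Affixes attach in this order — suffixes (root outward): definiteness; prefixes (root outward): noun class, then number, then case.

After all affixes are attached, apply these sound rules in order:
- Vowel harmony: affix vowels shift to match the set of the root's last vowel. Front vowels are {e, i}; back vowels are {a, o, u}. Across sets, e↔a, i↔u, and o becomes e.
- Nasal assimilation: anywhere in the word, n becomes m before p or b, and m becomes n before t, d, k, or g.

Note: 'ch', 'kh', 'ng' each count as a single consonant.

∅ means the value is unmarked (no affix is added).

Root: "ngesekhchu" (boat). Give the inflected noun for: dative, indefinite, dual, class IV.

ukhanngesekhchukh

noun class = class IV: zero marking, form stays ngesekhchu.
Attach definiteness indefinite -kh (after vowel 'u') → ngesekhchukh.
Attach number dual an- → anngesekhchukh.
Attach case dative ikh- → ikhanngesekhchukh.
Apply vowel harmony: ikhanngesekhchukh → ukhanngesekhchukh.
Nasal assimilation: no change.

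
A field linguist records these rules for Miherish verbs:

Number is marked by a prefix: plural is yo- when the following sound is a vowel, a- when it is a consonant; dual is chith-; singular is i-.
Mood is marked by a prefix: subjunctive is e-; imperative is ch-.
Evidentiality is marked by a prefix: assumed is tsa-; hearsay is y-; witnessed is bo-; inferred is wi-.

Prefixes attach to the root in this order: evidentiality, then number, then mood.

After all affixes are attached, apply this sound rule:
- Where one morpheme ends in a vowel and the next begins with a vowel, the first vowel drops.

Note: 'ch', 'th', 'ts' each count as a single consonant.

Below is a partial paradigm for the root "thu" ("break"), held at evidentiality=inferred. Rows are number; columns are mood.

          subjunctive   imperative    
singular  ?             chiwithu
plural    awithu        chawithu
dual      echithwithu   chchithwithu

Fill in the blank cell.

Attach evidentiality inferred wi- → withu.
Attach number singular i- → iwithu.
Attach mood subjunctive e- → eiwithu.
Apply vowel deletion: eiwithu → iwithu.

iwithu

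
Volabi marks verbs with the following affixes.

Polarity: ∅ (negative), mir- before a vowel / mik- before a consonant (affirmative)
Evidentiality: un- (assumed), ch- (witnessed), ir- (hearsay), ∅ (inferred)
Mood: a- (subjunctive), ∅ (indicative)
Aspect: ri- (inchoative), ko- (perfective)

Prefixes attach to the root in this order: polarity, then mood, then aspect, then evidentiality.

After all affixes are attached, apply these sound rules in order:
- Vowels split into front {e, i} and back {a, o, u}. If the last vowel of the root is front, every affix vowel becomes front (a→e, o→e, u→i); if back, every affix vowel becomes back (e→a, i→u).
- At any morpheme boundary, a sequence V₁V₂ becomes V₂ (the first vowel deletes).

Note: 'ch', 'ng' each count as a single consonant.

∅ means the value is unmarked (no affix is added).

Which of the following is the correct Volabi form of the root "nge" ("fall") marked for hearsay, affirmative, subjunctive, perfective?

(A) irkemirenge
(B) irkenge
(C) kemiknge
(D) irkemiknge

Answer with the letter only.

D

Attach polarity affirmative mik- (before consonant 'ng') → miknge.
Attach mood subjunctive a- → amiknge.
Attach aspect perfective ko- → koamiknge.
Attach evidentiality hearsay ir- → irkoamiknge.
Apply vowel harmony: irkoamiknge → irkeemiknge.
Apply vowel deletion: irkeemiknge → irkemiknge.
So the correct form is irkemiknge, option (D).
(B) irkenge is wrong: it uses negative instead of affirmative for polarity.
(C) kemiknge is wrong: it uses inferred instead of hearsay for evidentiality.
(A) irkemirenge is wrong: it has the affixes in the wrong order.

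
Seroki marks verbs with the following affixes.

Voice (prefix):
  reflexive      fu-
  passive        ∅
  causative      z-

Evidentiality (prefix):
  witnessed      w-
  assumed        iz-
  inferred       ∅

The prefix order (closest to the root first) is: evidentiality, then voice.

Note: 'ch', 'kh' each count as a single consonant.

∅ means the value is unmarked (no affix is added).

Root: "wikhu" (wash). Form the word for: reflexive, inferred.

evidentiality = inferred: zero marking, form stays wikhu.
Attach voice reflexive fu- → fuwikhu.

fuwikhu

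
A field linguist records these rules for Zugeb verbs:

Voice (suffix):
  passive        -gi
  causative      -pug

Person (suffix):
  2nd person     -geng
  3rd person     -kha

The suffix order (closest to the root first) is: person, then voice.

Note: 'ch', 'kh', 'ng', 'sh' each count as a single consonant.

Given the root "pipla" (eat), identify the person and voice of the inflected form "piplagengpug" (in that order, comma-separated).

Segment: pipla-geng-pug.
person: -geng → 2nd person.
voice: -pug → causative.

2nd person, causative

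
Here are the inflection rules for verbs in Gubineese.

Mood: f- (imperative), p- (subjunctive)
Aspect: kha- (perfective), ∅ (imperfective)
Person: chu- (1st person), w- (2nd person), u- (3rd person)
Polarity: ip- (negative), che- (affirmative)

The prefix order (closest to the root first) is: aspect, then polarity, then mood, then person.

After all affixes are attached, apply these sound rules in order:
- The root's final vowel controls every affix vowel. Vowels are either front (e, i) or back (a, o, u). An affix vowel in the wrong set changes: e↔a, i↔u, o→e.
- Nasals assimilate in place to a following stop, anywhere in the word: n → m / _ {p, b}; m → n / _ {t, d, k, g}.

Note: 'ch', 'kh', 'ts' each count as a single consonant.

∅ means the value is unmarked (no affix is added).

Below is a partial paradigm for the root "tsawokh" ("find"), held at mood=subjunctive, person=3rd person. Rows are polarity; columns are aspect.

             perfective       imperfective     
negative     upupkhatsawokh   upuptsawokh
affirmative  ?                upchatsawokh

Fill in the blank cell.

Attach aspect perfective kha- → khatsawokh.
Attach polarity affirmative che- → chekhatsawokh.
Attach mood subjunctive p- → pchekhatsawokh.
Attach person 3rd person u- → upchekhatsawokh.
Apply vowel harmony: upchekhatsawokh → upchakhatsawokh.
Nasal assimilation: no change.

upchakhatsawokh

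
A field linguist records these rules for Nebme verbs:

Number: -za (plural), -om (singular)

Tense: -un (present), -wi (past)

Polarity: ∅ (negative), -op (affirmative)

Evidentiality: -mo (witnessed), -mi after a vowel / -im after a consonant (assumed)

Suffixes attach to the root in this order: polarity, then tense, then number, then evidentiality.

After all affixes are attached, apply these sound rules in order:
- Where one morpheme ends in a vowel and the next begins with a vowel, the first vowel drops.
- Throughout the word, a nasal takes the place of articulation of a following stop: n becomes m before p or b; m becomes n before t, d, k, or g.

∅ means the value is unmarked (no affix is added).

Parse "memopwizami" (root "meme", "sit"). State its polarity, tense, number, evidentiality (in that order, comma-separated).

Segment: meme-op-wi-za-mi.
polarity: -op → affirmative.
tense: -wi → past.
number: -za → plural.
evidentiality: -mi/im → assumed.

affirmative, past, plural, assumed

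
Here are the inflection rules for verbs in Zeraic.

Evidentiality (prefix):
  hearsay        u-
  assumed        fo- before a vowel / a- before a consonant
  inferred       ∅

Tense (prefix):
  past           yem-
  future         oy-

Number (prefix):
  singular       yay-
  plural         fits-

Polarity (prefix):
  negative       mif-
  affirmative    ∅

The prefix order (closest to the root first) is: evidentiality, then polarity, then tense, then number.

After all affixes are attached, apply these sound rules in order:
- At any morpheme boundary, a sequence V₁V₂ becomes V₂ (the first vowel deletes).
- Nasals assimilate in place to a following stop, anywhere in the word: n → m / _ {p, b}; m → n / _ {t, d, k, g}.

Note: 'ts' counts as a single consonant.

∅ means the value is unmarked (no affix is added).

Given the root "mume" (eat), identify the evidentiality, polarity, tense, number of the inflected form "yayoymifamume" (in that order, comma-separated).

assumed, negative, future, singular

Segment: yay-oy-mif-a-mume.
evidentiality: fo/a- → assumed.
polarity: mif- → negative.
tense: oy- → future.
number: yay- → singular.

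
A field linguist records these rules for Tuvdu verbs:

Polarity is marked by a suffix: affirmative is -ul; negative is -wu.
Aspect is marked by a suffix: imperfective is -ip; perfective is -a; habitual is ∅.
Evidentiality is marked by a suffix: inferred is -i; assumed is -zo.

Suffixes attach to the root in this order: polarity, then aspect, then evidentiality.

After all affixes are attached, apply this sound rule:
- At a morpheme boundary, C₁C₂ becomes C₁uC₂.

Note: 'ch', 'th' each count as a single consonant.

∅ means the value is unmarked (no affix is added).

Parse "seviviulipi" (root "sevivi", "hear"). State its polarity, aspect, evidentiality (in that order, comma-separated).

Segment: sevivi-ul-ip-i.
polarity: -ul → affirmative.
aspect: -ip → imperfective.
evidentiality: -i → inferred.

affirmative, imperfective, inferred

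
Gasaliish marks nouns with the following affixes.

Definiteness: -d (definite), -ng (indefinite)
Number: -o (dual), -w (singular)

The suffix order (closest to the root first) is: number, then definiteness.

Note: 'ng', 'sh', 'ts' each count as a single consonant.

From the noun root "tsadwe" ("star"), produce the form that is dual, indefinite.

Attach number dual -o → tsadweo.
Attach definiteness indefinite -ng → tsadweong.

tsadweong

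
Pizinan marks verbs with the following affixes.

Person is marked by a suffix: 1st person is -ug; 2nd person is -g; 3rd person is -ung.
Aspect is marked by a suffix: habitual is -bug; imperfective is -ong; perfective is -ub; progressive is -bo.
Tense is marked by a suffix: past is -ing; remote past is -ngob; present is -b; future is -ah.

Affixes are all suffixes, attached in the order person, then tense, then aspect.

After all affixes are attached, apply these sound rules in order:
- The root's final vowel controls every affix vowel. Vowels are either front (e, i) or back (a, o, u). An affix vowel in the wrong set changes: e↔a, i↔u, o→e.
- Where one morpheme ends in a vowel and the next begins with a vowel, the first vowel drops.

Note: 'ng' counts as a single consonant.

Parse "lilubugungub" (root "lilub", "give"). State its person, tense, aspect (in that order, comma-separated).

1st person, past, perfective

Segment: lilub-ug-ing-ub.
person: -ug → 1st person.
tense: -ing → past.
aspect: -ub → perfective.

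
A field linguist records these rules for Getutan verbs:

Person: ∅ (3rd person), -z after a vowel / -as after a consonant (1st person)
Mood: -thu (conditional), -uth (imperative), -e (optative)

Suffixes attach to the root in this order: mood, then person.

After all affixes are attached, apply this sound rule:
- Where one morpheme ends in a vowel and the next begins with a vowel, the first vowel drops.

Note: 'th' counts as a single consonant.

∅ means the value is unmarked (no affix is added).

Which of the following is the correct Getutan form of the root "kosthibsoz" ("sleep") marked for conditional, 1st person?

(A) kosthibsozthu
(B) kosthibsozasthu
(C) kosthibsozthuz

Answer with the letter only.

Attach mood conditional -thu → kosthibsozthu.
Attach person 1st person -z (after vowel 'u') → kosthibsozthuz.
Vowel deletion: no change.
So the correct form is kosthibsozthuz, option (C).
(B) kosthibsozasthu is wrong: it has the affixes in the wrong order.
(A) kosthibsozthu is wrong: it uses 3rd person instead of 1st person for person.

C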